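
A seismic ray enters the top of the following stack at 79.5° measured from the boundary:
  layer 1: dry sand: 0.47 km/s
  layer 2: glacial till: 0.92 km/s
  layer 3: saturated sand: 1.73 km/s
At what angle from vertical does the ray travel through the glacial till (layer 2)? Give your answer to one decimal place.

20.9°

From the normal: θ₁ = 90° − 79.5° = 10.5°.
Snell's law across each interface conserves sin θ / V, so sin θ_2 = V_2·sin θ₁/V₁.
sin θ_2 = 0.92 × sin 10.5° / 0.47 = 0.3567.
θ_2 = arcsin 0.3567 = 20.90°.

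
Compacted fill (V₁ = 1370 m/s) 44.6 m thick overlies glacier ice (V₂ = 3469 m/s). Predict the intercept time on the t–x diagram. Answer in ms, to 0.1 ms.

θ_c = arcsin(V₁/V₂) = arcsin(1370/3469) = 23.26°; cos θ_c = 0.9187.
tᵢ = 2h·cos θ_c / V₁ = 2·44.6·0.9187 / 1370 = 0.05982 s.

59.8 ms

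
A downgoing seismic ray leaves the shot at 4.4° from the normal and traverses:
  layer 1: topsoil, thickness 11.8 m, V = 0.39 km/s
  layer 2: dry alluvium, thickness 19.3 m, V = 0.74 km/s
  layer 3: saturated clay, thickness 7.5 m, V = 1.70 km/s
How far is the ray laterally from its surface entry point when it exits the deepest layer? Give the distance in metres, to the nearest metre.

p = sin θ₁/V₁ = sin 4.4°/0.39 = 1.9672e-01 s/km is conserved through the stack.
Layer 1: θ = 4.40°; offset = 11.8·tan 4.40° = 0.908 m.
Layer 2: sin θ = p·0.74 = 0.1456 → θ = 8.37°; offset = 19.3·tan 8.37° = 2.840 m.
Layer 3: sin θ = p·1.70 = 0.3344 → θ = 19.54°; offset = 7.5·tan 19.54° = 2.661 m.
Summing the layer offsets gives 6.409 m.

6 m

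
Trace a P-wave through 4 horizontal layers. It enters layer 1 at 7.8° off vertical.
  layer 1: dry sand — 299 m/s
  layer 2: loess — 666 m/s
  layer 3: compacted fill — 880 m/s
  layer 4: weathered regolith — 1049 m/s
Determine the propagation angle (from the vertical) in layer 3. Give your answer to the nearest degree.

Snell's law across each interface conserves sin θ / V, so sin θ_3 = V_3·sin θ₁/V₁.
sin θ_3 = 880 × sin 7.8° / 299 = 0.3994.
θ_3 = 23.54° from the vertical.

24°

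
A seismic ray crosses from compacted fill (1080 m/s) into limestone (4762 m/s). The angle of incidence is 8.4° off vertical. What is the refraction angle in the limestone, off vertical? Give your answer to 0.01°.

sin θ₁/V₁ = sin θ₂/V₂ ⇒ sin θ₂ = 4762·sin 8.4°/1080 = 4762·0.1461/1080 = 0.6441.
θ₂ = arcsin 0.6441 = 40.10° from the normal.

40.10°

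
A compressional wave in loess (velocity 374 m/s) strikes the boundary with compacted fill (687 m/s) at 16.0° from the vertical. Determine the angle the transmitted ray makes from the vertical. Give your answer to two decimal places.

30.42°

sin θ₁/V₁ = sin θ₂/V₂ ⇒ sin θ₂ = 687·sin 16.0°/374 = 687·0.2756/374 = 0.5063.
θ₂ = arcsin 0.5063 = 30.42° from the normal.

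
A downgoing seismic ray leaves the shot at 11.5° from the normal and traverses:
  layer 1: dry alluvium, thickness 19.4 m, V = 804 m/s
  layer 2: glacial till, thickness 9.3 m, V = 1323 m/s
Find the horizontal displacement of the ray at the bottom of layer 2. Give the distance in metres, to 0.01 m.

7.18 m

Apply Snell's law at each interface; in layer i the horizontal offset is hᵢ·tan θᵢ.
Layer 1: θ = 11.50°; offset = 19.4·tan 11.50° = 3.9470 m.
Layer 2: sin θ = 1323·sin 11.5°/804 = 0.3281, θ = 19.15°; offset = 9.3·tan 19.15° = 3.2297 m.
Total horizontal offset = 7.1767 m.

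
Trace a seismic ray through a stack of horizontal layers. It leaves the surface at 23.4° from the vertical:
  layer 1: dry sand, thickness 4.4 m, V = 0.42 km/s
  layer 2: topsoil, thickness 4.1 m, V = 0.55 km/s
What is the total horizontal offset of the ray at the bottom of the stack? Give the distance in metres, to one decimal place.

Apply Snell's law at each interface; in layer i the horizontal offset is hᵢ·tan θᵢ.
Layer 1: θ = 23.40°; offset = 4.4·tan 23.40° = 1.904 m.
Layer 2: sin θ = 0.55·sin 23.4°/0.42 = 0.5201, θ = 31.34°; offset = 4.1·tan 31.34° = 2.496 m.
Σ offsets = 4.401 m.

4.4 m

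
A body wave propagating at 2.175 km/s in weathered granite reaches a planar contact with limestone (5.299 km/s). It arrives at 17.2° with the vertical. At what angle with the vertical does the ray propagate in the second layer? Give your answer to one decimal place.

Snell's law: sin θ₂ = (V₂/V₁)·sin θ₁ = (5.299/2.175)·sin 17.2° = 0.7204.
θ₂ = sin⁻¹(0.7204) = 46.09° (from vertical).

46.1°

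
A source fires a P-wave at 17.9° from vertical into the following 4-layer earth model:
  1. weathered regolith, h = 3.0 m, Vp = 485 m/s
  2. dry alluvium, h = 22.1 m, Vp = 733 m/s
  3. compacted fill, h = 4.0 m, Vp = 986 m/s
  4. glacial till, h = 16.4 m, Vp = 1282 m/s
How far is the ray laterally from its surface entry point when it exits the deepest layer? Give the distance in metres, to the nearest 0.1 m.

38.6 m

Apply Snell's law at each interface; in layer i the horizontal offset is hᵢ·tan θᵢ.
Layer 1: θ = 17.90°; offset = 3.0·tan 17.90° = 0.969 m.
Layer 2: sin θ = 733·sin 17.9°/485 = 0.4645, θ = 27.68°; offset = 22.1·tan 27.68° = 11.593 m.
Layer 3: sin θ = 986·sin 17.9°/485 = 0.6249, θ = 38.67°; offset = 4.0·tan 38.67° = 3.201 m.
Layer 4: sin θ = 1282·sin 17.9°/485 = 0.8124, θ = 54.33°; offset = 16.4·tan 54.33° = 22.852 m.
Summing the layer offsets gives 38.615 m.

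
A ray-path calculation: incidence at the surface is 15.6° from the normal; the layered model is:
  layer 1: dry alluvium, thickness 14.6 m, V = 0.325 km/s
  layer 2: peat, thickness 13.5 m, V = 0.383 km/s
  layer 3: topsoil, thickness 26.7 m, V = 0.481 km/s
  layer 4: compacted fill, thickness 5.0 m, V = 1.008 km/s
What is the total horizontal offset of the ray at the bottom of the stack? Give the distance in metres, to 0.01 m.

p = sin θ₁/V₁ = sin 15.6°/0.325 = 8.2745e-01 s/km is conserved through the stack.
Layer 1: θ = 15.60°; offset = 14.6·tan 15.60° = 4.0764 m.
Layer 2: sin θ = p·0.383 = 0.3169 → θ = 18.48°; offset = 13.5·tan 18.48° = 4.5108 m.
Layer 3: sin θ = p·0.481 = 0.3980 → θ = 23.45°; offset = 26.7·tan 23.45° = 11.5836 m.
Layer 4: sin θ = p·1.008 = 0.8341 → θ = 56.52°; offset = 5.0·tan 56.52° = 7.5595 m.
Σ offsets = 27.7303 m.

27.73 m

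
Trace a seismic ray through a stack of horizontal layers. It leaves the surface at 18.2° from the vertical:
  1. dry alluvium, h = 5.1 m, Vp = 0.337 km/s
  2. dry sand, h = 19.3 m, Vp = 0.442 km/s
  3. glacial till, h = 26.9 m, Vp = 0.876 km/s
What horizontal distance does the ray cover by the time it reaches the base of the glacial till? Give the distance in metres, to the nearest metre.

48 m

Apply Snell's law at each interface; in layer i the horizontal offset is hᵢ·tan θᵢ.
Layer 1: θ = 18.20°; offset = 5.1·tan 18.20° = 1.677 m.
Layer 2: sin θ = 0.442·sin 18.2°/0.337 = 0.4096, θ = 24.18°; offset = 19.3·tan 24.18° = 8.667 m.
Layer 3: sin θ = 0.876·sin 18.2°/0.337 = 0.8119, θ = 54.28°; offset = 26.9·tan 54.28° = 37.409 m.
Σ offsets = 47.752 m.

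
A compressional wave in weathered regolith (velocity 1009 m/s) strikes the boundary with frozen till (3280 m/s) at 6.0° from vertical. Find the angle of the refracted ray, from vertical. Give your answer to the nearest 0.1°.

19.9°

Snell's law: sin θ₂ = (V₂/V₁)·sin θ₁ = (3280/1009)·sin 6.0° = 0.3398.
θ₂ = arcsin 0.3398 = 19.86° from the normal.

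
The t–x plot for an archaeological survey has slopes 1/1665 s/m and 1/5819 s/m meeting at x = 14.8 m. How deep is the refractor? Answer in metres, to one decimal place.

x_cross = 2h·√((V₂+V₁)/(V₂−V₁)) → h = x_cross / (2·√((V₂+V₁)/(V₂−V₁))).
√((V₂+V₁)/(V₂−V₁)) = √((5819+1665)/(5819−1665)) = 1.3423.
h = 14.8 / (2·1.3423) = 5.51 m.

5.5 m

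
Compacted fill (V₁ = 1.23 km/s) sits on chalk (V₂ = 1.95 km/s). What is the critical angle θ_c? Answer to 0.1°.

39.1°

Critical incidence: sin θ_c = V₁/V₂ = 1.23/1.95 = 0.6308.
θ_c = arcsin 0.6308 = 39.11°.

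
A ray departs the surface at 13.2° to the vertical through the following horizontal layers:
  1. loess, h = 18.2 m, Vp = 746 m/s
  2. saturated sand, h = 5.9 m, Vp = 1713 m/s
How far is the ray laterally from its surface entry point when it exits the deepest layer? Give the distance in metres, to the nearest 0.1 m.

7.9 m

Apply Snell's law at each interface; in layer i the horizontal offset is hᵢ·tan θᵢ.
Layer 1: θ = 13.20°; offset = 18.2·tan 13.20° = 4.269 m.
Layer 2: sin θ = 1713·sin 13.2°/746 = 0.5243, θ = 31.62°; offset = 5.9·tan 31.62° = 3.633 m.
Σ offsets = 7.902 m.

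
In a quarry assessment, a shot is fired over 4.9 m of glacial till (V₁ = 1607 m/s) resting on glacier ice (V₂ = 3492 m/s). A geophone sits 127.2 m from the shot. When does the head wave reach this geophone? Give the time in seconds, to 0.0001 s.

0.0418 s

t = x/V₂ + 2h·√(V₂²−V₁²)/(V₁V₂).
√(V₂²−V₁²) = √(3492²−1607²) = 3100.3 m/s; delay term = 2·4.9·3100.3/(1607·3492) = 0.00541 s.
t = 127.2/3492 + 0.00541 = 0.04184 s.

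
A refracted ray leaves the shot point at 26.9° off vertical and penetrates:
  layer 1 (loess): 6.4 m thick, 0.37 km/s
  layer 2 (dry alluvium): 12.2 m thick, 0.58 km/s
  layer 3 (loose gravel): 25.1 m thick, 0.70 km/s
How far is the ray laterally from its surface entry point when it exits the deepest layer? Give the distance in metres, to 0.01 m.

p = sin θ₁/V₁ = sin 26.9°/0.37 = 1.2228e+00 s/km is conserved through the stack.
Layer 1: θ = 26.90°; offset = 6.4·tan 26.90° = 3.2469 m.
Layer 2: sin θ = p·0.58 = 0.7092 → θ = 45.17°; offset = 12.2·tan 45.17° = 12.2733 m.
Layer 3: sin θ = p·0.70 = 0.8560 → θ = 58.87°; offset = 25.1·tan 58.87° = 41.5525 m.
Summing the layer offsets gives 57.0727 m.

57.07 m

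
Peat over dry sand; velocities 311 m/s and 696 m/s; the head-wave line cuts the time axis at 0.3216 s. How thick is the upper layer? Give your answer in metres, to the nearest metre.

56 m

h = tᵢ·V₁·V₂ / (2·√(V₂²−V₁²)).
√(V₂²−V₁²) = √(696² − 311²) = 622.7 m/s.
h = 0.3216 s × 311 × 696 / (2 × 622.7) = 55.90 m.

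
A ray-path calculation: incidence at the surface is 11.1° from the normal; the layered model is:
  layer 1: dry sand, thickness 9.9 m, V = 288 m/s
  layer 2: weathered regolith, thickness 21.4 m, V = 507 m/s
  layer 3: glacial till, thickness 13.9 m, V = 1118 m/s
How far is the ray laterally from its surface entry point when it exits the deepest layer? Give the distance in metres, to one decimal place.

p = sin θ₁/V₁ = sin 11.1°/288 = 6.6848e-04 s/m is conserved through the stack.
Layer 1: θ = 11.10°; offset = 9.9·tan 11.10° = 1.942 m.
Layer 2: sin θ = p·507 = 0.3389 → θ = 19.81°; offset = 21.4·tan 19.81° = 7.709 m.
Layer 3: sin θ = p·1118 = 0.7474 → θ = 48.36°; offset = 13.9·tan 48.36° = 15.635 m.
Total horizontal offset = 25.287 m.

25.3 m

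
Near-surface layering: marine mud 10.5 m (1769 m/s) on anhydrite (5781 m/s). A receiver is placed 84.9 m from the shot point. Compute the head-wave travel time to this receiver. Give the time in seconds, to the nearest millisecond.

0.026 s

θ_c = arcsin(V₁/V₂) = arcsin(1769/5781) = 17.82°, cos θ_c = 0.9520.
Intercept time tᵢ = 2h cos θ_c / V₁ = 2·10.5·0.9520/1769 = 0.01130 s.
t = x/V₂ + tᵢ = 84.9/5781 + 0.01130 = 0.02599 s.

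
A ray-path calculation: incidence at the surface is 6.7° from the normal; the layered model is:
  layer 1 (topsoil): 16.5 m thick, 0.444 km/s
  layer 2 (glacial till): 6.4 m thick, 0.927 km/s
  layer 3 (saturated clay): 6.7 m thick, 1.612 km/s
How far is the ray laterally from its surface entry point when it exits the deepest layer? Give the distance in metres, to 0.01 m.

Apply Snell's law at each interface; in layer i the horizontal offset is hᵢ·tan θᵢ.
Layer 1: θ = 6.70°; offset = 16.5·tan 6.70° = 1.9383 m.
Layer 2: sin θ = 0.927·sin 6.7°/0.444 = 0.2436, θ = 14.10°; offset = 6.4·tan 14.10° = 1.6074 m.
Layer 3: sin θ = 1.612·sin 6.7°/0.444 = 0.4236, θ = 25.06°; offset = 6.7·tan 25.06° = 3.1330 m.
Total horizontal offset = 6.6787 m.

6.68 m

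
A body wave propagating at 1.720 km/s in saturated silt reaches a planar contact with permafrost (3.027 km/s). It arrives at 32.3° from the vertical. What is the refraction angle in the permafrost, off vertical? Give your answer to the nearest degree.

sin θ₁/V₁ = sin θ₂/V₂ ⇒ sin θ₂ = 3.027·sin 32.3°/1.720 = 3.027·0.5344/1.720 = 0.9404.
θ₂ = sin⁻¹(0.9404) = 70.12° (from vertical).

70°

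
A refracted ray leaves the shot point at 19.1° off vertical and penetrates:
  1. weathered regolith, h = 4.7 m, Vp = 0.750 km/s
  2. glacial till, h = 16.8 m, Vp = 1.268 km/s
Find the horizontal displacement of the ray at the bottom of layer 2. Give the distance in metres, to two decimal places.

Ray parameter p = sin 19.1° / 0.750 km/s = 4.3629e-01 s/km.
Layer 1: θ = 19.10°; offset = 4.7·tan 19.10° = 1.6275 m.
Layer 2: sin θ = p·1.268 = 0.5532 → θ = 33.59°; offset = 16.8·tan 33.59° = 11.1568 m.
Total horizontal offset = 12.7843 m.

12.78 m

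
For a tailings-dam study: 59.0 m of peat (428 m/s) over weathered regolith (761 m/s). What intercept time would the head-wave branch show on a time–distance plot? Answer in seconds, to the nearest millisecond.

0.228 s

θ_c = arcsin(V₁/V₂) = arcsin(428/761) = 34.22°; cos θ_c = 0.8269.
tᵢ = 2h·cos θ_c / V₁ = 2·59.0·0.8269 / 428 = 0.22796 s.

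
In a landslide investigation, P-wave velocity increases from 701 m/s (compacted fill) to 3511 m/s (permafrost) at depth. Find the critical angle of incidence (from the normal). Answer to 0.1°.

11.5°

At critical incidence the refracted ray runs along the interface (θ₂ = 90°), so sin θ_c = V₁/V₂.
θ_c = arcsin(701/3511) = arcsin 0.1997 = 11.52°.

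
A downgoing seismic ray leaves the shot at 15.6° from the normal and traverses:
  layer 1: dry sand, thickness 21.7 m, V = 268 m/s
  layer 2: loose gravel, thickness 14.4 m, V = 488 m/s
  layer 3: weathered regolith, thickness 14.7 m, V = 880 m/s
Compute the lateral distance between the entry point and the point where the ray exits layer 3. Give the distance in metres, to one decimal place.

p = sin θ₁/V₁ = sin 15.6°/268 = 1.0034e-03 s/m is conserved through the stack.
Layer 1: θ = 15.60°; offset = 21.7·tan 15.60° = 6.059 m.
Layer 2: sin θ = p·488 = 0.4897 → θ = 29.32°; offset = 14.4·tan 29.32° = 8.087 m.
Layer 3: sin θ = p·880 = 0.8830 → θ = 62.01°; offset = 14.7·tan 62.01° = 27.657 m.
Summing the layer offsets gives 41.803 m.

41.8 m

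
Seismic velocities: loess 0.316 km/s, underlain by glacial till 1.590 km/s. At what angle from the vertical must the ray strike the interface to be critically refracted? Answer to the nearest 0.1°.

At critical incidence the refracted ray runs along the interface (θ₂ = 90°), so sin θ_c = V₁/V₂.
θ_c = arcsin(0.316/1.590) = arcsin 0.1987 = 11.46°.

11.5°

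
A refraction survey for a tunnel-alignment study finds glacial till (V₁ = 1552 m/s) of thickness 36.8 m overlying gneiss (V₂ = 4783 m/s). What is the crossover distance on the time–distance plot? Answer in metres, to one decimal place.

103.1 m

θ_c = arcsin(1552/4783) = 18.93°, so cos θ_c = 0.9459 and tᵢ = 2h cos θ_c/V₁ = 0.0449 s.
At crossover x/V₁ = x/V₂ + tᵢ ⇒ x = tᵢ/(1/V₁ − 1/V₂) = 0.04486/(6.4433e-04 − 2.0907e-04) = 103.06 m.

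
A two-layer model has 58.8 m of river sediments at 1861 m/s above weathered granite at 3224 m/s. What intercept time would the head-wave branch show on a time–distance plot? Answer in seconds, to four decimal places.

0.0516 s

θ_c = arcsin(V₁/V₂) = arcsin(1861/3224) = 35.26°; cos θ_c = 0.8166.
tᵢ = 2h·cos θ_c / V₁ = 2·58.8·0.8166 / 1861 = 0.05160 s.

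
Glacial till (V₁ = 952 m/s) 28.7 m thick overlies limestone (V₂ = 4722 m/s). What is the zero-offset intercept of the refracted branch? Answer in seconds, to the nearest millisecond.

0.059 s

θ_c = arcsin(V₁/V₂) = arcsin(952/4722) = 11.63°; cos θ_c = 0.9795.
tᵢ = 2h·cos θ_c / V₁ = 2·28.7·0.9795 / 952 = 0.05906 s.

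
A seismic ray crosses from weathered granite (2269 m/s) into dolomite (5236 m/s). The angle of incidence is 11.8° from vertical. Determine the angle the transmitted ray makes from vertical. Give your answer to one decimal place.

28.2°

sin θ₁/V₁ = sin θ₂/V₂ ⇒ sin θ₂ = 5236·sin 11.8°/2269 = 5236·0.2045/2269 = 0.4719.
θ₂ = sin⁻¹(0.4719) = 28.16° (from vertical).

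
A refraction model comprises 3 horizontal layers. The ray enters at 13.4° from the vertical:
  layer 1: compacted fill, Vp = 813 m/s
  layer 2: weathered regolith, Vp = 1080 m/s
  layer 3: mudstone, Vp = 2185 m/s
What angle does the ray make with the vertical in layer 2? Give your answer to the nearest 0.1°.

17.9°

Ray parameter p = sin 13.4° / 813 = 2.8505e-04 s/m.
sin θ_2 = p·V_2 = 2.8505e-04 × 1080 = 0.3079.
θ_2 = arcsin 0.3079 = 17.93°.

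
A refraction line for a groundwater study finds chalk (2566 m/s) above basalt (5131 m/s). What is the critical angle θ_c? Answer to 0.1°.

At critical incidence the refracted ray runs along the interface (θ₂ = 90°), so sin θ_c = V₁/V₂.
θ_c = arcsin(2566/5131) = arcsin 0.5001 = 30.01°.

30.0°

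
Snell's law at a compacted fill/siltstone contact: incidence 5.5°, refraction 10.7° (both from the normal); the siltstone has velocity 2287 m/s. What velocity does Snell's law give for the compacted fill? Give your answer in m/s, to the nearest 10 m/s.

Snell's law: sin 5.5°/V₁ = sin 10.7°/V₂.
V₁ = V₂·sin 5.5°/sin 10.7° = 2287 × 0.5162 = 1180.61 m/s.

1180 m/s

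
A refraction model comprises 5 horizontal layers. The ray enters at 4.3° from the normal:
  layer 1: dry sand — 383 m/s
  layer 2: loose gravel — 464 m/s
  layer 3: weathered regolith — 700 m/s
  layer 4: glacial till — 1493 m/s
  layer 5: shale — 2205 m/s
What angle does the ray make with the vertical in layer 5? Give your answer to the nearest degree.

Snell's law across each interface conserves sin θ / V, so sin θ_5 = V_5·sin θ₁/V₁.
sin θ_5 = 2205 × sin 4.3° / 383 = 0.4317.
θ_5 = 25.57° from the vertical.

26°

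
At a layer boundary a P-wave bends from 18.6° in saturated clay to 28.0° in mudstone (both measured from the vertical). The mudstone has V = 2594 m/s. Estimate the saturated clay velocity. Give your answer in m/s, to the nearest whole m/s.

1762 m/s

sin 18.6° = 0.3190; sin 28.0° = 0.4695.
V₁ = V₂·(sin θ₁/sin θ₂) = 2594·(0.3190/0.4695) = 1762.37 m/s.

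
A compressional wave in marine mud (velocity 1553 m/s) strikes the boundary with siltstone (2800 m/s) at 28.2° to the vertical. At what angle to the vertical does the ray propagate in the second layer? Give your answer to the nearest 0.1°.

58.4°

sin θ₁/V₁ = sin θ₂/V₂ ⇒ sin θ₂ = 2800·sin 28.2°/1553 = 2800·0.4726/1553 = 0.8520.
θ₂ = sin⁻¹(0.8520) = 58.43° (from vertical).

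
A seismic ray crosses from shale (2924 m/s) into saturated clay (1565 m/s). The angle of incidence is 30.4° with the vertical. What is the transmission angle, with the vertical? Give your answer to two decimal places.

15.71°

Snell's law: sin θ₂ = (V₂/V₁)·sin θ₁ = (1565/2924)·sin 30.4° = 0.2708.
θ₂ = arcsin 0.2708 = 15.71° from the normal.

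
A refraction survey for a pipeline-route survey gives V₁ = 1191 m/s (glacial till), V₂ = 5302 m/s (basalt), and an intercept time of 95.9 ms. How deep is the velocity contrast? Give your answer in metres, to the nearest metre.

59 m

θ_c = arcsin(1191/5302) = 12.98°; cos θ_c = 0.9744.
tᵢ = 2h cos θ_c/V₁ ⇒ h = tᵢ·V₁/(2 cos θ_c) = 0.0959·1191/(2·0.9744) = 58.61 m.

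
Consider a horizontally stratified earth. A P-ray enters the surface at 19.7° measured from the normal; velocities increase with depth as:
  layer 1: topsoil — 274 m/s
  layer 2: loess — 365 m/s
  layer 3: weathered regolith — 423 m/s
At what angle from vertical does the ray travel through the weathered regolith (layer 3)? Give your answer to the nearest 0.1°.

31.4°

Snell's law across each interface conserves sin θ / V, so sin θ_3 = V_3·sin θ₁/V₁.
sin θ_3 = 423 × sin 19.7° / 274 = 0.5204.
θ_3 = 31.36° from the vertical.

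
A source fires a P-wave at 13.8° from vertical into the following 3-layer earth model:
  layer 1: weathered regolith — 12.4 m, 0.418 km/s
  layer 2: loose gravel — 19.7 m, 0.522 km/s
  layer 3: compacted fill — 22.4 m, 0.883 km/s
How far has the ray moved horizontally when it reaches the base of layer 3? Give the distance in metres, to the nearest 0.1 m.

Ray parameter p = sin 13.8° / 0.418 km/s = 5.7065e-01 s/km.
Layer 1: θ = 13.80°; offset = 12.4·tan 13.80° = 3.046 m.
Layer 2: sin θ = p·0.522 = 0.2979 → θ = 17.33°; offset = 19.7·tan 17.33° = 6.147 m.
Layer 3: sin θ = p·0.883 = 0.5039 → θ = 30.26°; offset = 22.4·tan 30.26° = 13.067 m.
Summing the layer offsets gives 22.260 m.

22.3 m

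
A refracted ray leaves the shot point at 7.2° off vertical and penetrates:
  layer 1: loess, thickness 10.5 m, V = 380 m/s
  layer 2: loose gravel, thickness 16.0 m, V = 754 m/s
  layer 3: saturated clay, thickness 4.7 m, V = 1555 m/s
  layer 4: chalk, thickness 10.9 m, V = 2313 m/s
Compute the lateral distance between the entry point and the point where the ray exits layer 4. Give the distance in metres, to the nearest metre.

Apply Snell's law at each interface; in layer i the horizontal offset is hᵢ·tan θᵢ.
Layer 1: θ = 7.20°; offset = 10.5·tan 7.20° = 1.326 m.
Layer 2: sin θ = 754·sin 7.2°/380 = 0.2487, θ = 14.40°; offset = 16.0·tan 14.40° = 4.108 m.
Layer 3: sin θ = 1555·sin 7.2°/380 = 0.5129, θ = 30.86°; offset = 4.7·tan 30.86° = 2.808 m.
Layer 4: sin θ = 2313·sin 7.2°/380 = 0.7629, θ = 49.72°; offset = 10.9·tan 49.72° = 12.862 m.
Summing the layer offsets gives 21.104 m.

21 m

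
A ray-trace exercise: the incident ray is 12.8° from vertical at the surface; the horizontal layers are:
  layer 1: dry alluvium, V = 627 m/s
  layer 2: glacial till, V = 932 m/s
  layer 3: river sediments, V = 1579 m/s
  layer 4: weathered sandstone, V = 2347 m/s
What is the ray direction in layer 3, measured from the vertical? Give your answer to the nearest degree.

34°

Snell's law across each interface conserves sin θ / V, so sin θ_3 = V_3·sin θ₁/V₁.
sin θ_3 = 1579 × sin 12.8° / 627 = 0.5579.
θ_3 = arcsin 0.5579 = 33.91°.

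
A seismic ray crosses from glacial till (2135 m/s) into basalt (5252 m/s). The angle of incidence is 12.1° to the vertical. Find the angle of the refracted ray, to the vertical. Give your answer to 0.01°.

sin θ₁/V₁ = sin θ₂/V₂ ⇒ sin θ₂ = 5252·sin 12.1°/2135 = 5252·0.2096/2135 = 0.5157.
θ₂ = arcsin 0.5157 = 31.04° from the normal.

31.04°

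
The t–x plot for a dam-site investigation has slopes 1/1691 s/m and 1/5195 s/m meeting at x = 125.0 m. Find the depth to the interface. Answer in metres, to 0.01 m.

h = (x_cross/2)·√((V₂−V₁)/(V₂+V₁)).
(V₂−V₁)/(V₂+V₁) = (5195−1691)/(5195+1691) = 0.5089; √ = 0.7133.
h = (125.0/2)·0.7133 = 44.58 m.

44.58 m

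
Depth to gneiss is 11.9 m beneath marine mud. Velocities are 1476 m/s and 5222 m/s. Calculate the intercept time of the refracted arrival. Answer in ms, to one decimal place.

15.5 ms

tᵢ = 2h·√(V₂²−V₁²)/(V₁V₂).
√(V₂²−V₁²) = √(5222²−1476²) = 5009.1 m/s.
tᵢ = 2·11.9·5009.1/(1476·5222) = 0.01547 s.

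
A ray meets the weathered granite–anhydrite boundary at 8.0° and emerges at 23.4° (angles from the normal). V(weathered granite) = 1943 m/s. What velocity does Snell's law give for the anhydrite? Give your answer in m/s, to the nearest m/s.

5545 m/s

sin 8.0° = 0.1392; sin 23.4° = 0.3971.
V₂ = V₁·(sin θ₂/sin θ₁) = 1943·(0.3971/0.1392) = 5544.59 m/s.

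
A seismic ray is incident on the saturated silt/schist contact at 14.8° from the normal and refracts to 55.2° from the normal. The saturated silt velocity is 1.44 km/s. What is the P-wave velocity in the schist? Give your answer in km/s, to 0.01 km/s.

4.63 km/s

Snell's law: sin 14.8°/V₁ = sin 55.2°/V₂.
V₂ = V₁·sin 55.2°/sin 14.8° = 1.44 × 3.2146 = 4.63 km/s.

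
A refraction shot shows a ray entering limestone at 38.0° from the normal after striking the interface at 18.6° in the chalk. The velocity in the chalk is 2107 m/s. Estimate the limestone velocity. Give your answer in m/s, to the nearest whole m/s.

4067 m/s

Snell's law: sin 18.6°/V₁ = sin 38.0°/V₂.
V₂ = V₁·sin 38.0°/sin 18.6° = 2107 × 1.9302 = 4066.97 m/s.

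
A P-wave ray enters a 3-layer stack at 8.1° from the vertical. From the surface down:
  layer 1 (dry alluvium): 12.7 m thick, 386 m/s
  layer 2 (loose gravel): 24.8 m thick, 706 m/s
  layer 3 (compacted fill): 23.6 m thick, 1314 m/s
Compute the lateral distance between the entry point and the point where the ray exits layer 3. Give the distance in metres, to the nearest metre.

21 m

p = sin θ₁/V₁ = sin 8.1°/386 = 3.6503e-04 s/m is conserved through the stack.
Layer 1: θ = 8.10°; offset = 12.7·tan 8.10° = 1.807 m.
Layer 2: sin θ = p·706 = 0.2577 → θ = 14.93°; offset = 24.8·tan 14.93° = 6.615 m.
Layer 3: sin θ = p·1314 = 0.4796 → θ = 28.66°; offset = 23.6·tan 28.66° = 12.901 m.
Summing the layer offsets gives 21.323 m.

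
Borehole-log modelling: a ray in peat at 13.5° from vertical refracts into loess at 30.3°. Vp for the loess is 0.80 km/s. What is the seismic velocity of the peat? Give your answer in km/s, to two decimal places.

0.37 km/s

sin 13.5° = 0.2334; sin 30.3° = 0.5045.
V₁ = V₂·(sin θ₁/sin θ₂) = 0.80·(0.2334/0.5045) = 0.37 km/s.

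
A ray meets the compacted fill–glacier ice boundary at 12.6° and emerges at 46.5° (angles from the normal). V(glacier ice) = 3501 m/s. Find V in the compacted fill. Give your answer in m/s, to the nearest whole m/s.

Snell's law: sin 12.6°/V₁ = sin 46.5°/V₂.
V₁ = V₂·sin 12.6°/sin 46.5° = 3501 × 0.3007 = 1052.86 m/s.

1053 m/s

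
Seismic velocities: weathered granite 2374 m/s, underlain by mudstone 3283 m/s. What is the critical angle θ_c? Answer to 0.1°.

Critical incidence: sin θ_c = V₁/V₂ = 2374/3283 = 0.7231.
θ_c = arcsin 0.7231 = 46.31°.

46.3°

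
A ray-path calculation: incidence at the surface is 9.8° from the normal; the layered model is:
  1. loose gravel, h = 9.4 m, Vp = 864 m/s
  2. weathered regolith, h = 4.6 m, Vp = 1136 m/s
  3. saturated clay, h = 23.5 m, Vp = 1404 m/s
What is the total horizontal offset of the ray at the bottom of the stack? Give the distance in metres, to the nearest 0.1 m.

9.4 m

Apply Snell's law at each interface; in layer i the horizontal offset is hᵢ·tan θᵢ.
Layer 1: θ = 9.80°; offset = 9.4·tan 9.80° = 1.624 m.
Layer 2: sin θ = 1136·sin 9.8°/864 = 0.2238, θ = 12.93°; offset = 4.6·tan 12.93° = 1.056 m.
Layer 3: sin θ = 1404·sin 9.8°/864 = 0.2766, θ = 16.06°; offset = 23.5·tan 16.06° = 6.764 m.
Total horizontal offset = 9.444 m.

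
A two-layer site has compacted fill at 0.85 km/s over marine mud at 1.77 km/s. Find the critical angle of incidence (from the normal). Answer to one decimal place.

At critical incidence the refracted ray runs along the interface (θ₂ = 90°), so sin θ_c = V₁/V₂.
θ_c = arcsin(0.85/1.77) = arcsin 0.4802 = 28.70°.

28.7°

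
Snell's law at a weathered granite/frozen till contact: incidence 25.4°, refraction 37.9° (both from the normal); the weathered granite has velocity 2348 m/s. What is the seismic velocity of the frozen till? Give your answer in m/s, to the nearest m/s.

Snell's law: sin 25.4°/V₁ = sin 37.9°/V₂.
V₂ = V₁·sin 37.9°/sin 25.4° = 2348 × 1.4321 = 3362.61 m/s.

3363 m/s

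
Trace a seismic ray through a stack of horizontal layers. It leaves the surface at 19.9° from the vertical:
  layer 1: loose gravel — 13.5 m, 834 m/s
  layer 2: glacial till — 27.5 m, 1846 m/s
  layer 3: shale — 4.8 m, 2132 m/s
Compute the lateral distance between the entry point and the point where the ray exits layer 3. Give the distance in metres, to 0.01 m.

Ray parameter p = sin 19.9° / 834 m/s = 4.0813e-04 s/m.
Layer 1: θ = 19.90°; offset = 13.5·tan 19.90° = 4.8869 m.
Layer 2: sin θ = p·1846 = 0.7534 → θ = 48.89°; offset = 27.5·tan 48.89° = 31.5086 m.
Layer 3: sin θ = p·2132 = 0.8701 → θ = 60.47°; offset = 4.8·tan 60.47° = 8.4749 m.
Summing the layer offsets gives 44.8705 m.

44.87 m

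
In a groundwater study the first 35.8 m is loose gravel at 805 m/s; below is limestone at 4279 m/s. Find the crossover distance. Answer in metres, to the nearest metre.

x_cross = 2h·√((V₂+V₁)/(V₂−V₁)).
(V₂+V₁)/(V₂−V₁) = (4279+805)/(4279−805) = 1.4634; √ = 1.2097.
x_cross = 2·35.8·1.2097 = 86.62 m.

87 m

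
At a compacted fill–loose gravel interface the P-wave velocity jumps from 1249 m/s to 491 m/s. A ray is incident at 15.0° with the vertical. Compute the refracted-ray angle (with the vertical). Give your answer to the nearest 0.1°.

Snell's law: sin θ₂ = (V₂/V₁)·sin θ₁ = (491/1249)·sin 15.0° = 0.1017.
θ₂ = sin⁻¹(0.1017) = 5.84° (from vertical).

5.8°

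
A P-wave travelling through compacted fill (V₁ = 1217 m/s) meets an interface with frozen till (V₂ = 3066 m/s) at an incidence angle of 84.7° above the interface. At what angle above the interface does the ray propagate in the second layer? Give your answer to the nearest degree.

Angle from the normal: 90° − 84.7° = 5.3°.
Snell's law: sin θ₂ = (V₂/V₁)·sin θ₁ = (3066/1217)·sin 5.3° = 0.2327.
θ₂ = arcsin 0.2327 = 13.46° from the normal.
From the interface: 90° − 13.46° = 76.54°.

77°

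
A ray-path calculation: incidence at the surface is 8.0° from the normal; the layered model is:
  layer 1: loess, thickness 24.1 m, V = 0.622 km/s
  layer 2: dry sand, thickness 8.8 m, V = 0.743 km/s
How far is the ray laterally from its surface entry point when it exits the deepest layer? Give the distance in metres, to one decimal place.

Apply Snell's law at each interface; in layer i the horizontal offset is hᵢ·tan θᵢ.
Layer 1: θ = 8.00°; offset = 24.1·tan 8.00° = 3.387 m.
Layer 2: sin θ = 0.743·sin 8.0°/0.622 = 0.1662, θ = 9.57°; offset = 8.8·tan 9.57° = 1.484 m.
Total horizontal offset = 4.871 m.

4.9 m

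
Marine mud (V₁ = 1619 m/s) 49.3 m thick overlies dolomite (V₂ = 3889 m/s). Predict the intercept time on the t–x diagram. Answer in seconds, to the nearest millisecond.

0.055 s

θ_c = arcsin(V₁/V₂) = arcsin(1619/3889) = 24.60°; cos θ_c = 0.9092.
tᵢ = 2h·cos θ_c / V₁ = 2·49.3·0.9092 / 1619 = 0.05537 s.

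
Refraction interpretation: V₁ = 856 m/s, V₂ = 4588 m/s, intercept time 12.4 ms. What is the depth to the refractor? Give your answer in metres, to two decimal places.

h = tᵢ·V₁·V₂ / (2·√(V₂²−V₁²)).
√(V₂²−V₁²) = √(4588² − 856²) = 4507.4 m/s.
h = 0.0124 s × 856 × 4588 / (2 × 4507.4) = 5.40 m.

5.40 m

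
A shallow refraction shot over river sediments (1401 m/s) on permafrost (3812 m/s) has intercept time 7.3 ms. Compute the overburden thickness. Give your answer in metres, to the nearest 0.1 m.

h = tᵢ·V₁·V₂ / (2·√(V₂²−V₁²)).
√(V₂²−V₁²) = √(3812² − 1401²) = 3545.2 m/s.
h = 0.0073 s × 1401 × 3812 / (2 × 3545.2) = 5.50 m.

5.5 m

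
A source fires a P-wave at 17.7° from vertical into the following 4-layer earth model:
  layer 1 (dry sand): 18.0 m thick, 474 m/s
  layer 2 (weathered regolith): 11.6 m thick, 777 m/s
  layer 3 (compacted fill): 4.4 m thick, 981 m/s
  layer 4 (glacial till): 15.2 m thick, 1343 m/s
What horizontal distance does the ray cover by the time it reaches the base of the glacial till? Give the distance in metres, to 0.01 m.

41.76 m

Apply Snell's law at each interface; in layer i the horizontal offset is hᵢ·tan θᵢ.
Layer 1: θ = 17.70°; offset = 18.0·tan 17.70° = 5.7445 m.
Layer 2: sin θ = 777·sin 17.7°/474 = 0.4984, θ = 29.89°; offset = 11.6·tan 29.89° = 6.6684 m.
Layer 3: sin θ = 981·sin 17.7°/474 = 0.6292, θ = 38.99°; offset = 4.4·tan 38.99° = 3.5622 m.
Layer 4: sin θ = 1343·sin 17.7°/474 = 0.8614, θ = 59.48°; offset = 15.2·tan 59.48° = 25.7810 m.
Σ offsets = 41.7562 m.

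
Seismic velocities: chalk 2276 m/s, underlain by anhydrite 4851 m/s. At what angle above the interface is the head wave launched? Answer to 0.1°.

62.0°

Critical incidence: sin θ_c = V₁/V₂ = 2276/4851 = 0.4692.
θ_c = arcsin 0.4692 = 27.98°.
Measured from the interface: 90° − 27.98° = 62.02°.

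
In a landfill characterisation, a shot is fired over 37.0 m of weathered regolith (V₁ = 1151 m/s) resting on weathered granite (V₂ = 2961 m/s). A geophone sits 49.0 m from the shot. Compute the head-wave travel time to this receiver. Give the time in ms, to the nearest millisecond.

76 ms

t = x/V₂ + 2h·√(V₂²−V₁²)/(V₁V₂).
√(V₂²−V₁²) = √(2961²−1151²) = 2728.1 m/s; delay term = 2·37.0·2728.1/(1151·2961) = 0.05924 s.
t = 49.0/2961 + 0.05924 = 0.07578 s.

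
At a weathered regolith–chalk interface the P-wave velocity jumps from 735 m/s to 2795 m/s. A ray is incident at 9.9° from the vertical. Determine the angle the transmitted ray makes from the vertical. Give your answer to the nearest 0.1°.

40.8°

Snell's law: sin θ₂ = (V₂/V₁)·sin θ₁ = (2795/735)·sin 9.9° = 0.6538.
θ₂ = sin⁻¹(0.6538) = 40.83° (from vertical).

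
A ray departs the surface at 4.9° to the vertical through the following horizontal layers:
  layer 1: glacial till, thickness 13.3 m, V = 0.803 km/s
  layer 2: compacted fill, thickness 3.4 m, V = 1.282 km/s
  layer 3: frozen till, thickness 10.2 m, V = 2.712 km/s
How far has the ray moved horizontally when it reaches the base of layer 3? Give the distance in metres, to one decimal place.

p = sin θ₁/V₁ = sin 4.9°/0.803 = 1.0637e-01 s/km is conserved through the stack.
Layer 1: θ = 4.90°; offset = 13.3·tan 4.90° = 1.140 m.
Layer 2: sin θ = p·1.282 = 0.1364 → θ = 7.84°; offset = 3.4·tan 7.84° = 0.468 m.
Layer 3: sin θ = p·2.712 = 0.2885 → θ = 16.77°; offset = 10.2·tan 16.77° = 3.073 m.
Total horizontal offset = 4.681 m.

4.7 m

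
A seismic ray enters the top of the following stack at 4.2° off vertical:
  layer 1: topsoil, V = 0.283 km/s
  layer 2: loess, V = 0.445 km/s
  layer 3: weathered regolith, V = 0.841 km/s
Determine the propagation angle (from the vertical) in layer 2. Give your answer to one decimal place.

6.6°

Ray parameter p = sin 4.2° / 0.283 = 2.5879e-01 s/km.
sin θ_2 = p·V_2 = 2.5879e-01 × 0.445 = 0.1152.
θ_2 = 6.61° from the vertical.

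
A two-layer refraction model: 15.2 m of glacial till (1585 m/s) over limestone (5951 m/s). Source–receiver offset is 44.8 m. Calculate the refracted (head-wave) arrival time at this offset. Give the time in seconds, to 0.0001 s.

θ_c = arcsin(V₁/V₂) = arcsin(1585/5951) = 15.45°, cos θ_c = 0.9639.
Intercept time tᵢ = 2h cos θ_c / V₁ = 2·15.2·0.9639/1585 = 0.01849 s.
t = x/V₂ + tᵢ = 44.8/5951 + 0.01849 = 0.02602 s.

0.0260 s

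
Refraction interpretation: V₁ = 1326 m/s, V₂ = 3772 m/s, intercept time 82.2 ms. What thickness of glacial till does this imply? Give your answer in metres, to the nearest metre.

58 m

h = tᵢ·V₁·V₂ / (2·√(V₂²−V₁²)).
√(V₂²−V₁²) = √(3772² − 1326²) = 3531.2 m/s.
h = 0.0822 s × 1326 × 3772 / (2 × 3531.2) = 58.21 m.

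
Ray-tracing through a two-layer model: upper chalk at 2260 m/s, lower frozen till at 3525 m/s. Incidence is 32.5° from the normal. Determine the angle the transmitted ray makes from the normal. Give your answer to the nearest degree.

57°

sin θ₁/V₁ = sin θ₂/V₂ ⇒ sin θ₂ = 3525·sin 32.5°/2260 = 3525·0.5373/2260 = 0.8380.
θ₂ = arcsin 0.8380 = 56.93° from the normal.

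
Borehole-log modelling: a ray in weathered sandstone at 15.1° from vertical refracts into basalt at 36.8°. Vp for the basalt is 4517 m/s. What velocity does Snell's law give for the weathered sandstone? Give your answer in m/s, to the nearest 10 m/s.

Snell's law: sin 15.1°/V₁ = sin 36.8°/V₂.
V₁ = V₂·sin 15.1°/sin 36.8° = 4517 × 0.4349 = 1964.36 m/s.

1960 m/s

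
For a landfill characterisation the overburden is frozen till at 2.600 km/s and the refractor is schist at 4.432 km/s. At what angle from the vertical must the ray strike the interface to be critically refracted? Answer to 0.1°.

35.9°

At critical incidence the refracted ray runs along the interface (θ₂ = 90°), so sin θ_c = V₁/V₂.
θ_c = arcsin(2.600/4.432) = arcsin 0.5866 = 35.92°.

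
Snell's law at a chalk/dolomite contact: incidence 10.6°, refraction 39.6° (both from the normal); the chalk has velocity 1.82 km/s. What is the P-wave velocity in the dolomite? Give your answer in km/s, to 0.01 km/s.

6.31 km/s

sin 10.6° = 0.1840; sin 39.6° = 0.6374.
V₂ = V₁·(sin θ₂/sin θ₁) = 1.82·(0.6374/0.1840) = 6.31 km/s.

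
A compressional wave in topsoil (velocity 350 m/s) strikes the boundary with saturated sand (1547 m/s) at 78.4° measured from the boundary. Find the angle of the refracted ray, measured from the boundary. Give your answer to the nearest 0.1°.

27.3°

Angle from the normal: 90° − 78.4° = 11.6°.
Snell's law: sin θ₂ = (V₂/V₁)·sin θ₁ = (1547/350)·sin 11.6° = 0.8888.
θ₂ = sin⁻¹(0.8888) = 62.72° (from vertical).
From the interface: 90° − 62.72° = 27.28°.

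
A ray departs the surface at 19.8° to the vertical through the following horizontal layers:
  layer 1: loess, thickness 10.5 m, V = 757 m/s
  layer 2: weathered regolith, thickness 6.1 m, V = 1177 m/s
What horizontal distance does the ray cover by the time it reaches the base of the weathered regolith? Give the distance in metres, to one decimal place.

7.6 m

Ray parameter p = sin 19.8° / 757 m/s = 4.4747e-04 s/m.
Layer 1: θ = 19.80°; offset = 10.5·tan 19.80° = 3.780 m.
Layer 2: sin θ = p·1177 = 0.5267 → θ = 31.78°; offset = 6.1·tan 31.78° = 3.779 m.
Total horizontal offset = 7.560 m.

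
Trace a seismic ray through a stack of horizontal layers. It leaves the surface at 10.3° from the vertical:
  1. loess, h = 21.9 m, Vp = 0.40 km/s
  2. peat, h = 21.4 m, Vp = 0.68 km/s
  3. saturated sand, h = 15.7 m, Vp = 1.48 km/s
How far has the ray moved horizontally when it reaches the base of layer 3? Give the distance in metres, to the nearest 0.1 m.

24.7 m

Ray parameter p = sin 10.3° / 0.40 km/s = 4.4701e-01 s/km.
Layer 1: θ = 10.30°; offset = 21.9·tan 10.30° = 3.980 m.
Layer 2: sin θ = p·0.68 = 0.3040 → θ = 17.70°; offset = 21.4·tan 17.70° = 6.828 m.
Layer 3: sin θ = p·1.48 = 0.6616 → θ = 41.42°; offset = 15.7·tan 41.42° = 13.851 m.
Summing the layer offsets gives 24.659 m.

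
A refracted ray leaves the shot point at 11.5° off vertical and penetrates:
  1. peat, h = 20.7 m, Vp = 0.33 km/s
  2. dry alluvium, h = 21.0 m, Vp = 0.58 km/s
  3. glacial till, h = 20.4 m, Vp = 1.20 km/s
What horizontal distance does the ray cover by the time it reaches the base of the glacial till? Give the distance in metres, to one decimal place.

33.5 m

Apply Snell's law at each interface; in layer i the horizontal offset is hᵢ·tan θᵢ.
Layer 1: θ = 11.50°; offset = 20.7·tan 11.50° = 4.211 m.
Layer 2: sin θ = 0.58·sin 11.5°/0.33 = 0.3504, θ = 20.51°; offset = 21.0·tan 20.51° = 7.857 m.
Layer 3: sin θ = 1.20·sin 11.5°/0.33 = 0.7250, θ = 46.47°; offset = 20.4·tan 46.47° = 21.472 m.
Σ offsets = 33.540 m.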